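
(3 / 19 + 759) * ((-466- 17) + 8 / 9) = -365998.46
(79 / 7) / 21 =79/147 = 0.54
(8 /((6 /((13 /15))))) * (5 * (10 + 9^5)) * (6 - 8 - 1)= -3071068/3 = -1023689.33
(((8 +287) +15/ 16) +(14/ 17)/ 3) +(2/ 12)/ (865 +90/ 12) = 140594159/474640 = 296.21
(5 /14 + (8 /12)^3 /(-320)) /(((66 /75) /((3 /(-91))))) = -13465/1009008 = -0.01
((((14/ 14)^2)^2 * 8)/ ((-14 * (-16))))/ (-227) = -1/6356 = 0.00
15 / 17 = 0.88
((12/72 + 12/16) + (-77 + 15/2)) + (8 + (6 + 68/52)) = -8311/156 = -53.28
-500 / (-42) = 250/21 = 11.90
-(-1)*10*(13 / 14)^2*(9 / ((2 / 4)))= 7605/49 = 155.20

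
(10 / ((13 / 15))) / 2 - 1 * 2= 49/13 = 3.77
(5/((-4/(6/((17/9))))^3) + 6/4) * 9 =-355131/39304 = -9.04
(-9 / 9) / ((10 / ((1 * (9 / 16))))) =-9/160 = -0.06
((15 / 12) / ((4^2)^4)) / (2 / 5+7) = 25/9699328 = 0.00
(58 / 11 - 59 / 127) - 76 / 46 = 101405/32131 = 3.16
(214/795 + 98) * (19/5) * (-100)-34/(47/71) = -279442754/7473 = -37393.65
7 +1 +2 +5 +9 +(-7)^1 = 17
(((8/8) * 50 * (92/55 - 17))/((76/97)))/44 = -408855/18392 = -22.23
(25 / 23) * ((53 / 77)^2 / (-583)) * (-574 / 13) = 108650/2785783 = 0.04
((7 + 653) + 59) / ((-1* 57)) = -719/57 = -12.61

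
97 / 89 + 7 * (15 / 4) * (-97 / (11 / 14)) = -3239.59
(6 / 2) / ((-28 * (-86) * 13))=3/31304 = 0.00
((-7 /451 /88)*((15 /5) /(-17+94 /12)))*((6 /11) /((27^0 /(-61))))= -11529/6002810 = 0.00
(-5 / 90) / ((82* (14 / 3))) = -1/6888 = 0.00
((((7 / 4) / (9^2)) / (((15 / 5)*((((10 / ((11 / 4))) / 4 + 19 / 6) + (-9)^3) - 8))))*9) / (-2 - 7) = 77/7836426 = 0.00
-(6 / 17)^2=-36/289 = -0.12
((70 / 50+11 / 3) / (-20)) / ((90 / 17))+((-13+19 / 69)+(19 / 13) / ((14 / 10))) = -165697789/14127750 = -11.73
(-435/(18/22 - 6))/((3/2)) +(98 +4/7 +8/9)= 186044/1197 = 155.43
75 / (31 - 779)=-75/748 = -0.10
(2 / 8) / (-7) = -1/28 = -0.04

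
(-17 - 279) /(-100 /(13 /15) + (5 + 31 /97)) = 2.69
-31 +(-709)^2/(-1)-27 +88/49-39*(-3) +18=-24627508/49 = -502602.20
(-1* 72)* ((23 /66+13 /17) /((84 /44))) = -4996/119 = -41.98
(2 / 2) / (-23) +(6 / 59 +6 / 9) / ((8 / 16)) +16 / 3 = 27791/4071 = 6.83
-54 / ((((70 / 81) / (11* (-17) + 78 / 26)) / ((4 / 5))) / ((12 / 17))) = 19315584/2975 = 6492.63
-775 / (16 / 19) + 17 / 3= -43903/48 = -914.65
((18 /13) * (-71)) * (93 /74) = -59427/481 = -123.55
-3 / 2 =-1.50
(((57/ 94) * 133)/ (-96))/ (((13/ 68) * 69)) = -42959/674544 = -0.06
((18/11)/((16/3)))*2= 27/44 = 0.61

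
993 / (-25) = -39.72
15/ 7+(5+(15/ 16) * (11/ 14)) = 7.88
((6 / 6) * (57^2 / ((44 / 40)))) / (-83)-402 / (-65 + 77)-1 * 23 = -168149/1826 = -92.09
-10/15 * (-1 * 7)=14/3 = 4.67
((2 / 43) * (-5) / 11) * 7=-70/473 = -0.15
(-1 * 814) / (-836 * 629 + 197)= 814/525647 = 0.00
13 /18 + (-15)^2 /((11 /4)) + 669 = 751.54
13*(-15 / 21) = -65/7 = -9.29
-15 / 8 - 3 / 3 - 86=-711/8 = -88.88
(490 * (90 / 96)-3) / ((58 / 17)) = 62067/464 = 133.77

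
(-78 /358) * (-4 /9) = 52/537 = 0.10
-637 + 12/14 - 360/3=-5293/7 = -756.14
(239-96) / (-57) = -143/57 = -2.51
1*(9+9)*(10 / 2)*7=630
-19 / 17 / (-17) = 19/289 = 0.07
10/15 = 2/3 = 0.67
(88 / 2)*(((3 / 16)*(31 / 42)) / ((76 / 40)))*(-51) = -86955/532 = -163.45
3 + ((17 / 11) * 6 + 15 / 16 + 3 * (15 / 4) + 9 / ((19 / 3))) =86547/3344 = 25.88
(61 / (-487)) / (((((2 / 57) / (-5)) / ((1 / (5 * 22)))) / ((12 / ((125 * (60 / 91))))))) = 316407/13392500 = 0.02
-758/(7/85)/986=-1895/203 = -9.33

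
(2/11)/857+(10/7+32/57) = 7485836/3761373 = 1.99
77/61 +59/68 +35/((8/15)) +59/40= 1435829/20740 = 69.23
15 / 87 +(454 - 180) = 7951/29 = 274.17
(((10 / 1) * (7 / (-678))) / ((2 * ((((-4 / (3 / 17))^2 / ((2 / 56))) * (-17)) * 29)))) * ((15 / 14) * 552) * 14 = 15525/257598416 = 0.00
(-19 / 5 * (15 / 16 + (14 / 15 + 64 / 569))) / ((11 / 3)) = -2.06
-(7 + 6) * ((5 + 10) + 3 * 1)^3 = -75816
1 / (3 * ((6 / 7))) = 7/18 = 0.39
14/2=7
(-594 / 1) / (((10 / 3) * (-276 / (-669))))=-198693/460 = -431.94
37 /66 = 0.56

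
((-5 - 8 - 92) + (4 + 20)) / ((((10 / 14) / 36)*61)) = -66.92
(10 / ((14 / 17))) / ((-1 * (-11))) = 85/77 = 1.10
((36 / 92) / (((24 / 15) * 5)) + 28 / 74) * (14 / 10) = 20363/34040 = 0.60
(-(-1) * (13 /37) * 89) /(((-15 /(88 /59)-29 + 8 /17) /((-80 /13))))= 2130304/427165 = 4.99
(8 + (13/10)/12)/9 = 973/1080 = 0.90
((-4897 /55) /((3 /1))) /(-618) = 4897/101970 = 0.05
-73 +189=116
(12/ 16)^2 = 9/16 = 0.56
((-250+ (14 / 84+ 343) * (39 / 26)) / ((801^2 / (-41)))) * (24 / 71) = -28946/5061519 = -0.01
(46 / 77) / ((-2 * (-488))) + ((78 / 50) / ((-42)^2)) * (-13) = -214723/19727400 = -0.01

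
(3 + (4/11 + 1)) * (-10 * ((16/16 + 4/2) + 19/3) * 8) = -35840/11 = -3258.18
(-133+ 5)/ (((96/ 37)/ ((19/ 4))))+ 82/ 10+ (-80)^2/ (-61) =-302912/915 = -331.05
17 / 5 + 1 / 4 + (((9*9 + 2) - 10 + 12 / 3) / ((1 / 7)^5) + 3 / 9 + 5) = 77648879/60 = 1294147.98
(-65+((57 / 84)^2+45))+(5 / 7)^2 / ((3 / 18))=-12919/784 = -16.48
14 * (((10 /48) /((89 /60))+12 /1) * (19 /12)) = 287413/1068 = 269.11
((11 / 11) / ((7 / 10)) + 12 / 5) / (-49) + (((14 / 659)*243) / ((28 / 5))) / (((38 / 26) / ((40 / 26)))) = 19159436/21473515 = 0.89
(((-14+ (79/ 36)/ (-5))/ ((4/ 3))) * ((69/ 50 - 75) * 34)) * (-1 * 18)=-487912869/1000 = -487912.87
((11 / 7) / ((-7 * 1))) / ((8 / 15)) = -0.42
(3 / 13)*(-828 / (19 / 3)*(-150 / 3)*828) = 1249039.68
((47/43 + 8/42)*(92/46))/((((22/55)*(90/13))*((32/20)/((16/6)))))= 75335/48762 = 1.54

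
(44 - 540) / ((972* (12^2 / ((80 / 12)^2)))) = -3100/19683 = -0.16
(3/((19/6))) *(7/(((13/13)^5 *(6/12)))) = 13.26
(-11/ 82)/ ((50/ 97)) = -1067/4100 = -0.26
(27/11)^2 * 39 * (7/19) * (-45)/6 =-2985255/4598 = -649.25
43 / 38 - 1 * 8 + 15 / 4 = -237/76 = -3.12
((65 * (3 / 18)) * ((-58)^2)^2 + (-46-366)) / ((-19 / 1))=-367784884/57 = -6452366.39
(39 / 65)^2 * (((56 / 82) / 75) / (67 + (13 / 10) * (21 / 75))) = 168/3452405 = 0.00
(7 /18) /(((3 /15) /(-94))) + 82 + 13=-87.78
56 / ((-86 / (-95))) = 2660/43 = 61.86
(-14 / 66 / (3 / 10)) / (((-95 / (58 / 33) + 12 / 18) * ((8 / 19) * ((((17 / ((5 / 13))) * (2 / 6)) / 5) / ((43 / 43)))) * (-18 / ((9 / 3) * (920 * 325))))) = -396031250/744447 = -531.98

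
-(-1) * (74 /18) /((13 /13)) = 37/9 = 4.11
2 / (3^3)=0.07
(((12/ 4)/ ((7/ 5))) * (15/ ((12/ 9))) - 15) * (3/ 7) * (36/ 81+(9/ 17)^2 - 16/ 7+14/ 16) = -499595/186592 = -2.68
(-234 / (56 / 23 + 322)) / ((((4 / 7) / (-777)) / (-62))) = -4986009/82 = -60804.99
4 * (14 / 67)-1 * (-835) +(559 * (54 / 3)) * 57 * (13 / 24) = 83482023/268 = 311500.09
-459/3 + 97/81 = -12296/81 = -151.80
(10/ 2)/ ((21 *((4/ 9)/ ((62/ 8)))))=465/112 = 4.15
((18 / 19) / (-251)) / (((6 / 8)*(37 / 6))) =-144/176453 = 0.00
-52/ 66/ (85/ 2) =-52/2805 = -0.02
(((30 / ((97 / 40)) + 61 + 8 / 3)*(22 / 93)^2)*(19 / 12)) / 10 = 50869973/75505770 = 0.67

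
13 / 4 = 3.25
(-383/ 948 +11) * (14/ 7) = 10045/474 = 21.19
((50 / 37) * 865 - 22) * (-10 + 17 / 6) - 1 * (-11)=-911153/111 = -8208.59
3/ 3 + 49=50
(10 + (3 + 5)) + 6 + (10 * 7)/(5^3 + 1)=24.56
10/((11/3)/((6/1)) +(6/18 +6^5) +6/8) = 360/279997 = 0.00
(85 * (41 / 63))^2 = 12145225/3969 = 3060.02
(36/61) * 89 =3204/61 = 52.52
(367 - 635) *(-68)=18224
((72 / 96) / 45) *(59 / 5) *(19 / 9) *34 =14.12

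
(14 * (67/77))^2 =148.40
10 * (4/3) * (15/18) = 11.11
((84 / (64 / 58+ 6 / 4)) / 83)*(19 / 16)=0.46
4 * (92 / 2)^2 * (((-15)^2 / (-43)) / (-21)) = 634800/301 = 2108.97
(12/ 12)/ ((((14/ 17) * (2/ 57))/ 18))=8721/14 = 622.93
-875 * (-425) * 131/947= 51442.05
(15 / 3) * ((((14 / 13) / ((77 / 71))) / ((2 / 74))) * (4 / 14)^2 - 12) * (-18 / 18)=315340/7007 = 45.00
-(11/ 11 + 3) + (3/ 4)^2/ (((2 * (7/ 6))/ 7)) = -37/16 = -2.31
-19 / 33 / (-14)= 19/462 = 0.04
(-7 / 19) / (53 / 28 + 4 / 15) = -2940/17233 = -0.17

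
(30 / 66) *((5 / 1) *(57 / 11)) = 1425/121 = 11.78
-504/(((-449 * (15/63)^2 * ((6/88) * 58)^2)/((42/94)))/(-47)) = -26.59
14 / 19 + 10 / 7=288/133 = 2.17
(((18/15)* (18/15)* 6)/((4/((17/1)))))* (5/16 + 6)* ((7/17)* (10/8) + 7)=1393497/800 = 1741.87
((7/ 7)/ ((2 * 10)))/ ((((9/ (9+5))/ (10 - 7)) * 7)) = 1/30 = 0.03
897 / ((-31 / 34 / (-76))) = 2317848/31 = 74769.29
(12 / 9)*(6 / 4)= 2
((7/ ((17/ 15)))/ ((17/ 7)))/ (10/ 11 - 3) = -8085/6647 = -1.22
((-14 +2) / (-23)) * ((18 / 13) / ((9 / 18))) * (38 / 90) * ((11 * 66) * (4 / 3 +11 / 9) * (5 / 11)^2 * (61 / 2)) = 92720/13 = 7132.31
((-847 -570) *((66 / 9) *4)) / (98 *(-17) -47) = 124696/5139 = 24.26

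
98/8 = 49/4 = 12.25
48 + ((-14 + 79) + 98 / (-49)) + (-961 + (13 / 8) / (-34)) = -231213/272 = -850.05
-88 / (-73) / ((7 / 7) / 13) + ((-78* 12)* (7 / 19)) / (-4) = 141310/1387 = 101.88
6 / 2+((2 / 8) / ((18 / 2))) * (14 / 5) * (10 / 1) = 34/9 = 3.78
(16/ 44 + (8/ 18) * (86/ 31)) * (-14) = -68600/3069 = -22.35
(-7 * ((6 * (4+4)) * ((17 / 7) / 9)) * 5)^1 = -1360/3 = -453.33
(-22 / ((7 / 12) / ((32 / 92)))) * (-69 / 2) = 3168/7 = 452.57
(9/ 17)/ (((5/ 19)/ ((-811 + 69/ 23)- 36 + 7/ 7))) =-144153/85 = -1695.92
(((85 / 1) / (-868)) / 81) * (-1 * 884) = 18785/17577 = 1.07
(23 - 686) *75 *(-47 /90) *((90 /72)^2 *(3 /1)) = 3895125/32 = 121722.66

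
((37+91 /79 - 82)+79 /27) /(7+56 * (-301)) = 87287/35938917 = 0.00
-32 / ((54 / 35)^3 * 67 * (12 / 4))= -171500/3956283 = -0.04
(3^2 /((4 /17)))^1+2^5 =281/4 = 70.25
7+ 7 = 14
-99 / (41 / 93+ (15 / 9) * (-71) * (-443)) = -9207/4875256 = 0.00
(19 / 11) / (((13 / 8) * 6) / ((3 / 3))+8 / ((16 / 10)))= 76/649 = 0.12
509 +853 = 1362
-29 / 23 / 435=-1/345 = 0.00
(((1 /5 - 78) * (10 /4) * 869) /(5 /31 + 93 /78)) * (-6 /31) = 24167.92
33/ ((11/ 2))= 6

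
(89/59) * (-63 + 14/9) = -49217/531 = -92.69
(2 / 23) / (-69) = -2/1587 = 0.00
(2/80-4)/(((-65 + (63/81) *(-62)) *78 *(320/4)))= 477/84780800 = 0.00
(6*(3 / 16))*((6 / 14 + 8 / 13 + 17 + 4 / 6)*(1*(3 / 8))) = 11493/1456 = 7.89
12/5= 2.40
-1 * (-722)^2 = -521284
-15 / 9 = -5/3 = -1.67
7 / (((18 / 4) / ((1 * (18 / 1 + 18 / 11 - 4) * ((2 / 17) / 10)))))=2408/8415 = 0.29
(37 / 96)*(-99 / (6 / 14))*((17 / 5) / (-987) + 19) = -9538859/5640 = -1691.29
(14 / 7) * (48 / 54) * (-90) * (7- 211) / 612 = 160/3 = 53.33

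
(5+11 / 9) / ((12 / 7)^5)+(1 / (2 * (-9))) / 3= 112465/279936 = 0.40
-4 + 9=5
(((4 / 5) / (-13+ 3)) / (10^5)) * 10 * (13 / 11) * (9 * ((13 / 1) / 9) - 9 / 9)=-39/343750 = 0.00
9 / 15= 3/5 = 0.60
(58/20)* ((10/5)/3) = 1.93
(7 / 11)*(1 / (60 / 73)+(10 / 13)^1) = 10843/8580 = 1.26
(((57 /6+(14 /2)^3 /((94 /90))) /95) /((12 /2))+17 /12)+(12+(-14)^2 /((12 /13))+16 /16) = 3045257/13395 = 227.34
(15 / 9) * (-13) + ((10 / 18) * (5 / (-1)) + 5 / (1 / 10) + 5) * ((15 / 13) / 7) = -3565/273 = -13.06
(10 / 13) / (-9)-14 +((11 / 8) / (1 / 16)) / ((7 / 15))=27074/819 = 33.06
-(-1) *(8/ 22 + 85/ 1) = 939/11 = 85.36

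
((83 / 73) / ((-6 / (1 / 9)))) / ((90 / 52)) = -1079/88695 = -0.01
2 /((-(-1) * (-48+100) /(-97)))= -97/26 = -3.73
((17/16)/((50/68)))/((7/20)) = 289/70 = 4.13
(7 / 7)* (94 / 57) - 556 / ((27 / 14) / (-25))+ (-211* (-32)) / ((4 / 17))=18419294/513 = 35905.06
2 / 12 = 1/6 = 0.17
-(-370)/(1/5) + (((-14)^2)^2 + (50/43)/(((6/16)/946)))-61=129415/3 = 43138.33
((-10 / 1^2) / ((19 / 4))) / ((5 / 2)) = -16/19 = -0.84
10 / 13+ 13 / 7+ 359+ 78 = 40006/91 = 439.63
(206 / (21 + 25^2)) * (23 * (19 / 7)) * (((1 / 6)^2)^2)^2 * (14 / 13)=2369/185597568 = 0.00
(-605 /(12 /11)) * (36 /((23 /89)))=-1776885/23 = -77255.87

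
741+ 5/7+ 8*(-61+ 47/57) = 103864/399 = 260.31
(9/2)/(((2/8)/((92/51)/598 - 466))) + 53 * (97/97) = -1842023/221 = -8334.95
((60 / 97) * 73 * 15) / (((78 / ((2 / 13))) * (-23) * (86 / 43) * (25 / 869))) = -380622/377039 = -1.01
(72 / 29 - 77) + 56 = -537/29 = -18.52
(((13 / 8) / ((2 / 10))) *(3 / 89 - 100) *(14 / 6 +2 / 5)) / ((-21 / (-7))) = -4742101/6408 = -740.03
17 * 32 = 544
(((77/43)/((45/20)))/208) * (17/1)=1309/20124 = 0.07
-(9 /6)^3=-27/8 = -3.38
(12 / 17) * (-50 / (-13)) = 600/221 = 2.71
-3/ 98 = -0.03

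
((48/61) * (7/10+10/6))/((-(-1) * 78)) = 284/11895 = 0.02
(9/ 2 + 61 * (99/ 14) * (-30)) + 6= -181023/14 = -12930.21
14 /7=2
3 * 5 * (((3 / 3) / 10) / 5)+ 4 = 43/10 = 4.30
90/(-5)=-18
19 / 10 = 1.90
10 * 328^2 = 1075840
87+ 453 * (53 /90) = 10613/30 = 353.77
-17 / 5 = -3.40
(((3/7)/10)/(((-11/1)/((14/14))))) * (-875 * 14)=525/11 = 47.73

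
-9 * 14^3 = -24696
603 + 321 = 924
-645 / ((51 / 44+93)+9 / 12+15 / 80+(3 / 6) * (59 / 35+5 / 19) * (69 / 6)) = -25163600/4147219 = -6.07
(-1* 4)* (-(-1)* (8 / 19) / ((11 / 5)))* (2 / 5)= -64/209 = -0.31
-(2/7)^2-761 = -37293/49 = -761.08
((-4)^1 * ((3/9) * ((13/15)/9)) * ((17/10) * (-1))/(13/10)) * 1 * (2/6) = 68/1215 = 0.06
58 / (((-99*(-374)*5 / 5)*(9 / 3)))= 29/55539 = 0.00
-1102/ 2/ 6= -551/6 = -91.83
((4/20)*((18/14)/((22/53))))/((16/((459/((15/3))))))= 218943/61600 = 3.55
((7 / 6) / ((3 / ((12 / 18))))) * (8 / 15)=0.14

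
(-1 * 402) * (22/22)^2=-402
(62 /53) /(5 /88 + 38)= 5456/177497 = 0.03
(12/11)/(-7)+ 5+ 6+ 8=1451/77 = 18.84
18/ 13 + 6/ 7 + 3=477/91 = 5.24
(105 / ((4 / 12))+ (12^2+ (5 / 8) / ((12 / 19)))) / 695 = 44159/66720 = 0.66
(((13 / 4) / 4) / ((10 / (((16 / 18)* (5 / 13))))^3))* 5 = 20/123201 = 0.00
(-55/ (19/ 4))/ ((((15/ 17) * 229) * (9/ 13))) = -9724/117477 = -0.08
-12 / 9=-4/3 = -1.33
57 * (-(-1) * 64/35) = 3648/35 = 104.23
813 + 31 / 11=8974/11 = 815.82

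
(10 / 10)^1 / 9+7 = 64/9 = 7.11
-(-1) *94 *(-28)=-2632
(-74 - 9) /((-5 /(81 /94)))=6723/470 = 14.30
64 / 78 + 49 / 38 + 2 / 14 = 23371/10374 = 2.25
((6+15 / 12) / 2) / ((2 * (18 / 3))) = 29/96 = 0.30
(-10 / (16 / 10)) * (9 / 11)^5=-1476225/644204 = -2.29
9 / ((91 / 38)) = 342/91 = 3.76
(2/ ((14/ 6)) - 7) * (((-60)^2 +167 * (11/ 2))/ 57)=-55513/114 = -486.96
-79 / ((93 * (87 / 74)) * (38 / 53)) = -154919/153729 = -1.01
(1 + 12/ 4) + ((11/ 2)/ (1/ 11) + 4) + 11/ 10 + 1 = 353/5 = 70.60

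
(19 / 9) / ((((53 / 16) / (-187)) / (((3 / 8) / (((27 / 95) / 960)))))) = -216022400/1431 = -150959.05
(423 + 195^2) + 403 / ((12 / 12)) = 38851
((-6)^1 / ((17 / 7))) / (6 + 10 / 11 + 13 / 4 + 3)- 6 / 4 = -11075/6562 = -1.69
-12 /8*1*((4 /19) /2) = -3/19 = -0.16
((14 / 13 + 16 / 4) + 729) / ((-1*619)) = -9543/8047 = -1.19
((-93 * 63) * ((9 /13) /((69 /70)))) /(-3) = 1371.67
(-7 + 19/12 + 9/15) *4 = -289/15 = -19.27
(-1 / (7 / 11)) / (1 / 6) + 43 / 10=-359/70 = -5.13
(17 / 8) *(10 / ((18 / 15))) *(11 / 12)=4675/288 = 16.23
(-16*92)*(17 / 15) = -25024/15 = -1668.27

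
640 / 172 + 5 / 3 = 695/129 = 5.39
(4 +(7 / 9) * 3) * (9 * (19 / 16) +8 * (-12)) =-8645/16 = -540.31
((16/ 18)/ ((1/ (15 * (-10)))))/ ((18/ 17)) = -3400/27 = -125.93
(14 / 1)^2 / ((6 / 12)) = 392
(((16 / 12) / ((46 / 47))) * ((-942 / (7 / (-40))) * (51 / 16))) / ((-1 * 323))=-221370/3059 = -72.37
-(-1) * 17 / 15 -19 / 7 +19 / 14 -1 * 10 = -2147/210 = -10.22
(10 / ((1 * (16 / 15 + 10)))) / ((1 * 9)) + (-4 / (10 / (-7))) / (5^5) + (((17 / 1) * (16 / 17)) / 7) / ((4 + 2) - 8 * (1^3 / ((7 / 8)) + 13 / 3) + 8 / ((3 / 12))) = -69334229/237328125 = -0.29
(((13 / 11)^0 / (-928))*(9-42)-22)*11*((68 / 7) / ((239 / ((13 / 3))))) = -49551073/1164408 = -42.55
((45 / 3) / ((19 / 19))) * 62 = 930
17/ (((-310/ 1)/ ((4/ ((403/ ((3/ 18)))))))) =-17/187395 = 0.00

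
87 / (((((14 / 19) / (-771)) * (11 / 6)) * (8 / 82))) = -156758949/308 = -508957.63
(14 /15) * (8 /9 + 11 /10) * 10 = 2506/135 = 18.56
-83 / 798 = -0.10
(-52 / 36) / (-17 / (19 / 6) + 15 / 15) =247/747 = 0.33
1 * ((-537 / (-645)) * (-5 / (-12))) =179/516 = 0.35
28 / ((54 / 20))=280/27 = 10.37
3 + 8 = 11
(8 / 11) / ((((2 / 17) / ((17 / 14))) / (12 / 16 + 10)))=12427/154 = 80.69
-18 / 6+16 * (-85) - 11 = -1374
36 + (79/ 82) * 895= 73657/82 = 898.26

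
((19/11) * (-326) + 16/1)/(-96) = 1003/176 = 5.70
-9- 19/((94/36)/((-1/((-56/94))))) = -297/14 = -21.21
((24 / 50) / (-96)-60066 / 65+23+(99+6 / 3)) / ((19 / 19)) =-800.10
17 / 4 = 4.25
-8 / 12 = -2/3 = -0.67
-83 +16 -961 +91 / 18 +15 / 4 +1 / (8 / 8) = -36655/36 = -1018.19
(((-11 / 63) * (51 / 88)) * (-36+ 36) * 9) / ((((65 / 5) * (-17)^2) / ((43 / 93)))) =0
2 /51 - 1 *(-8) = 410/51 = 8.04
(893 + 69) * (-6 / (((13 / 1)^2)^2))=-444/2197 = -0.20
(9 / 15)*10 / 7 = 6/7 = 0.86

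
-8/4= -2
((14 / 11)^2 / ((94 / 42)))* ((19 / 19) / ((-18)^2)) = 343/153549 = 0.00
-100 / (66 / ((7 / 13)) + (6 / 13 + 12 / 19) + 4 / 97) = -4192825/5186767 = -0.81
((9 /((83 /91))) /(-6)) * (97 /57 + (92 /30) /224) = -711841/252320 = -2.82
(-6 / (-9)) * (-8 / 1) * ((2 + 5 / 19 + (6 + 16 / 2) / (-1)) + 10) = 9.26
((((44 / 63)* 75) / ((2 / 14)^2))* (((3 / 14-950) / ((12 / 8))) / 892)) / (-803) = 332425/146511 = 2.27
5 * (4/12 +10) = 155/3 = 51.67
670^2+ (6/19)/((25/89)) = 213228034/475 = 448901.12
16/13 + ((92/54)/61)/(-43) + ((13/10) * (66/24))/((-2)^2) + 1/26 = 2.16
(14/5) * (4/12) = 14/15 = 0.93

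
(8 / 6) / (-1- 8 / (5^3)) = -500/399 = -1.25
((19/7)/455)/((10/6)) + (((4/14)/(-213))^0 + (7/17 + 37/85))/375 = 172684/20304375 = 0.01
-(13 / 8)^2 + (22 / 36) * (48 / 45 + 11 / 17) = -234031/146880 = -1.59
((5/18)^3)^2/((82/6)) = 15625/464833728 = 0.00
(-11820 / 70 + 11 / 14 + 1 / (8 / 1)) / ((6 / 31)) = -97185/112 = -867.72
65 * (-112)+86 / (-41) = -298566/41 = -7282.10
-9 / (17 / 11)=-99/17 = -5.82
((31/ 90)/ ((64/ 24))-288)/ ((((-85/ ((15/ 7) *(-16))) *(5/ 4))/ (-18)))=4974408/2975 = 1672.07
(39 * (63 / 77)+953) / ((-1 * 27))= -10834/297 = -36.48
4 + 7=11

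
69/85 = 0.81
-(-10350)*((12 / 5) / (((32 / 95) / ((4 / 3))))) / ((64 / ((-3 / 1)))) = -294975/64 = -4608.98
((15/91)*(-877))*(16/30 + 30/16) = -253453/728 = -348.15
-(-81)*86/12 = 1161/2 = 580.50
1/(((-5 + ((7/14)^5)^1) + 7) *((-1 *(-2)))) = 16/65 = 0.25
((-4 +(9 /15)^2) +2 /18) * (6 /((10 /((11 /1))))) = -8734/375 = -23.29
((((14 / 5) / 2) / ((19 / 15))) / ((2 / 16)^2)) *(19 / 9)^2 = 315.26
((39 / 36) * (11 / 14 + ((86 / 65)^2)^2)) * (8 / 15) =2.22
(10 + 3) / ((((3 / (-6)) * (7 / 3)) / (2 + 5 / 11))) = -2106/77 = -27.35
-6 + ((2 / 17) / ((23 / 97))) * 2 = -1958/391 = -5.01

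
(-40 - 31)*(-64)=4544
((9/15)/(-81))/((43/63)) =-7/645 = -0.01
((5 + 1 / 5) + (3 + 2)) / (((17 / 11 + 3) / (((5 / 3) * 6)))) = 561/25 = 22.44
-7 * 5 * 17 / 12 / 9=-595/108 = -5.51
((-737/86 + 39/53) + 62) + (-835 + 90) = -690.83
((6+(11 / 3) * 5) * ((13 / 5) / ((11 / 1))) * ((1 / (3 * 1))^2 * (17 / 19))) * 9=16133/3135 = 5.15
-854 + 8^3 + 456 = 114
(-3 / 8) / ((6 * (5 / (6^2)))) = -0.45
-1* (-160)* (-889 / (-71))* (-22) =-3129280/71 = -44074.37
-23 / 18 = -1.28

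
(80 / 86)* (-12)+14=122/43 = 2.84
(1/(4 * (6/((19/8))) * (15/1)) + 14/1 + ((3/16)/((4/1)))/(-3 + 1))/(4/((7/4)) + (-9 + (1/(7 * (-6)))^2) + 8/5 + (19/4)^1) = -3946607/102656 = -38.44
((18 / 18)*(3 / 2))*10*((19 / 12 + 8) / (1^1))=575/4 = 143.75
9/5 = 1.80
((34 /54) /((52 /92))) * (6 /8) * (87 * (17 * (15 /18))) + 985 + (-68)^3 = -292422577/936 = -312417.28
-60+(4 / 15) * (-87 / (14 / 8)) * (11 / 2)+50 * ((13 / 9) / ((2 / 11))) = 83257/315 = 264.31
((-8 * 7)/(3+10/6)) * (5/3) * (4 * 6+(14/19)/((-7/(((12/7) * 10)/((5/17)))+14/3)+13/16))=-40110240/83087 = -482.75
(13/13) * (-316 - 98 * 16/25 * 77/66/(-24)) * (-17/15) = 1197038/3375 = 354.68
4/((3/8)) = 32/3 = 10.67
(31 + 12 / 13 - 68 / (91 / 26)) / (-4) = -1137/364 = -3.12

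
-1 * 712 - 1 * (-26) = -686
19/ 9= 2.11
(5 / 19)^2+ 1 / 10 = 611/3610 = 0.17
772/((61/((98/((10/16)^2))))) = 4841984/1525 = 3175.07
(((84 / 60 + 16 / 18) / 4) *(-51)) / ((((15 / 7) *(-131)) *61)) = 12257/7191900 = 0.00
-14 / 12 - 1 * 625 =-3757/6 = -626.17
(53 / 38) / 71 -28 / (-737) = 0.06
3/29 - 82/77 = -2147/2233 = -0.96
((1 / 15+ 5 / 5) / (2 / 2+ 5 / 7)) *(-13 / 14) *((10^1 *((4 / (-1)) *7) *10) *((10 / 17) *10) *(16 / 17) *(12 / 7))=13312000/867 = 15354.09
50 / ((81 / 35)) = 1750/81 = 21.60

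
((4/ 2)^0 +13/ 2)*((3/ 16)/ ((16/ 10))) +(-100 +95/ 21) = -508555/5376 = -94.60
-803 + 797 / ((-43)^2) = -1483950/1849 = -802.57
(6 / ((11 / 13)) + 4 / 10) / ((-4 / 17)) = -1751/55 = -31.84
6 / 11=0.55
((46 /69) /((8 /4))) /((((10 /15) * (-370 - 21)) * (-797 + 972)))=-1/136850 = 0.00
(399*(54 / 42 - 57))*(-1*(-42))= -933660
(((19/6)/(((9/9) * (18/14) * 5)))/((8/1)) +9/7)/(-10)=-20371/151200 = -0.13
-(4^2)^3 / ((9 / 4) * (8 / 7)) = -14336/9 = -1592.89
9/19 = 0.47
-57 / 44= -1.30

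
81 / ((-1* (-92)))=81/92 = 0.88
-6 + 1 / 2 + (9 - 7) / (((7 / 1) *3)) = -227/42 = -5.40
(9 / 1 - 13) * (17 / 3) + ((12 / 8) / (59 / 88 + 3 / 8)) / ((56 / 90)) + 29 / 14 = -35335/1932 = -18.29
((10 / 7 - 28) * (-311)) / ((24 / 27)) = 260307/28 = 9296.68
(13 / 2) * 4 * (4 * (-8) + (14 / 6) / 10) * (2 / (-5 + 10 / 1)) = -330.37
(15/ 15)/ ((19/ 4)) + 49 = 935/19 = 49.21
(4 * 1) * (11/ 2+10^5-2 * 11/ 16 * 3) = 400005.50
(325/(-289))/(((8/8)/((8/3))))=-2600/867 = -3.00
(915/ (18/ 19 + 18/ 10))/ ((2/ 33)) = 318725/58 = 5495.26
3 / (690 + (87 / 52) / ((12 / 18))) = 104/24007 = 0.00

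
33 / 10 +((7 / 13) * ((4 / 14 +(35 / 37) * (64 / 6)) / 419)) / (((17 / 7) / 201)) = 150874159/34261630 = 4.40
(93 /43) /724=93/31132 = 0.00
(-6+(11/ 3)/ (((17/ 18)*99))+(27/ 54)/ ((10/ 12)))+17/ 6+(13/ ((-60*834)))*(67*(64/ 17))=-551449/212670 = -2.59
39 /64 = 0.61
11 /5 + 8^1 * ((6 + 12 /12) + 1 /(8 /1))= 296/5 = 59.20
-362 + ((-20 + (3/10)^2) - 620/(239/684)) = -51535649/23900 = -2156.30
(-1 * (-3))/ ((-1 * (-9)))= 1/3 = 0.33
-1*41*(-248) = 10168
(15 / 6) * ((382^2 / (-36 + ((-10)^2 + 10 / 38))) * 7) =48519730/1221 = 39737.70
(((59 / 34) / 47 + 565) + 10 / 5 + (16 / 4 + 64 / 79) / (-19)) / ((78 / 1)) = 71551915/9846876 = 7.27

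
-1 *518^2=-268324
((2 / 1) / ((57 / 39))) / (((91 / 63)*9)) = 2/19 = 0.11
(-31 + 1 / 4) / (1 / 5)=-615/4 = -153.75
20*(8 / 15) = 32/3 = 10.67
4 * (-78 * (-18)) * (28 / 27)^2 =163072/27 = 6039.70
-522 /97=-5.38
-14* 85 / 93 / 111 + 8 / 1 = 81394/10323 = 7.88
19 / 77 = 0.25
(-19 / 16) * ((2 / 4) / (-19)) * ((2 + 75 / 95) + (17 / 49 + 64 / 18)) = 0.21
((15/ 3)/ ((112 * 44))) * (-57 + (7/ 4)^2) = -4315/78848 = -0.05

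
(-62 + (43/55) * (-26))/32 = -283/110 = -2.57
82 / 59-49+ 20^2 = 20791/59 = 352.39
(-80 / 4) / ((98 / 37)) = -370/49 = -7.55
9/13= 0.69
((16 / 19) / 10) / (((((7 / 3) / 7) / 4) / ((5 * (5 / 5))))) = 96/19 = 5.05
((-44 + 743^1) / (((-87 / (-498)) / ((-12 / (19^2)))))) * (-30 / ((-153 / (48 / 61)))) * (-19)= 222785280/571387 = 389.90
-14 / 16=-7/8 = -0.88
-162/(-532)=81/266 = 0.30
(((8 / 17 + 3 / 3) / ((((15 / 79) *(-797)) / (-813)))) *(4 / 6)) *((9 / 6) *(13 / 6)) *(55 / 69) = 76537175/5609286 = 13.64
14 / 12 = 7/6 = 1.17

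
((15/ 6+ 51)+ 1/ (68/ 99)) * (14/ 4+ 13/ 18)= 71003/306 = 232.04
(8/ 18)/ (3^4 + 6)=4/783 = 0.01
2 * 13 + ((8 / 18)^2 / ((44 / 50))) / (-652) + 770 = 115605418/145233 = 796.00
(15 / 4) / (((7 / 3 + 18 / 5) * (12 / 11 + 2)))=2475/12104 = 0.20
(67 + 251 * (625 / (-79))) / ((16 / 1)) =-75791/632 = -119.92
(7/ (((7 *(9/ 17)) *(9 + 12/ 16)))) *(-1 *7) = -476/351 = -1.36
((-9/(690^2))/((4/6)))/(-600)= 1/21160000 = 0.00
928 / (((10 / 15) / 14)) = 19488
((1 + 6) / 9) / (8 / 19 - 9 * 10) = -133/15318 = -0.01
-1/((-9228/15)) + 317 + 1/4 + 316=973941/1538 = 633.25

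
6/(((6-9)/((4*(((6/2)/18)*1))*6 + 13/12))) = -61/6 = -10.17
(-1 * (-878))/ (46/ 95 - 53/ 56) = -4670960/2459 = -1899.54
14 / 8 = 7/4 = 1.75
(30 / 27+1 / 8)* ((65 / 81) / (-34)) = -5785/198288 = -0.03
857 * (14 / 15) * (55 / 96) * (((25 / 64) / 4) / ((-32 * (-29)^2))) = -1649725/992083968 = 0.00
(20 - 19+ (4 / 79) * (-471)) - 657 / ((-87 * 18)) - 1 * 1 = -322049/13746 = -23.43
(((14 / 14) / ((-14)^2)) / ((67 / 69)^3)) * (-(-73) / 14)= 23981157/825293672 = 0.03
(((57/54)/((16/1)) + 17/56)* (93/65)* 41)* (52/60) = 18.79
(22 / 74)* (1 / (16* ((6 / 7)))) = 0.02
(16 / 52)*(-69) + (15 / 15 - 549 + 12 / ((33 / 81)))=-77188/143 = -539.78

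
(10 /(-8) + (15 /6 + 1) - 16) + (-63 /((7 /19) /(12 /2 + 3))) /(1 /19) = -117019/4 = -29254.75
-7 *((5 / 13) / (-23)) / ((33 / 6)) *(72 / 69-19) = -28910/75647 = -0.38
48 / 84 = 4/7 = 0.57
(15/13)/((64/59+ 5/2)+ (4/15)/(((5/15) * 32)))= 35400/110747 = 0.32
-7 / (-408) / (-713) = -7/290904 = 0.00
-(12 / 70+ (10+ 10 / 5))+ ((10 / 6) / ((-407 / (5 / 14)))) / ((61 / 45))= -12.17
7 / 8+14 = 119/8 = 14.88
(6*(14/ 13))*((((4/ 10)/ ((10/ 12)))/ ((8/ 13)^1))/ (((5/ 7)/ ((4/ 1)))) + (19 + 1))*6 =1535184/1625 = 944.73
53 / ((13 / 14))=742/13 = 57.08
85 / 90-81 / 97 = 191/1746 = 0.11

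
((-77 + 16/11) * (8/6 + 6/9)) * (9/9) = -1662/11 = -151.09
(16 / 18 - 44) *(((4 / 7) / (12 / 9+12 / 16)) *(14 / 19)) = -12416/1425 = -8.71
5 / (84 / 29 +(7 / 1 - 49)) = -145/1134 = -0.13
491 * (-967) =-474797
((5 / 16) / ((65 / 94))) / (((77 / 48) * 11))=282/11011 = 0.03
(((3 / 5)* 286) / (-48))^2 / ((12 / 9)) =9.59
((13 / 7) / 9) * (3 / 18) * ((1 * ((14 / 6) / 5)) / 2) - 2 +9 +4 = 17833/1620 = 11.01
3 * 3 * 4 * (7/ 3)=84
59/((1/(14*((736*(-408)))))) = -248037888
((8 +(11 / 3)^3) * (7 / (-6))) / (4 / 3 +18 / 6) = -833/54 = -15.43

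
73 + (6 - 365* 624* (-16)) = 3644239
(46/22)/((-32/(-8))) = 0.52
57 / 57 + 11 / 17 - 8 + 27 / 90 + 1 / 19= -19381/3230 = -6.00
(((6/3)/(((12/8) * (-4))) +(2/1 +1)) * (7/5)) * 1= 56/15 = 3.73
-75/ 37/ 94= -75/3478 = -0.02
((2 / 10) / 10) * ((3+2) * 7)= 7/10 = 0.70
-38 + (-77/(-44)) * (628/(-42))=-385/6 = -64.17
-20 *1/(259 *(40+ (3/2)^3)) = -160/89873 = 0.00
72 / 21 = 24/7 = 3.43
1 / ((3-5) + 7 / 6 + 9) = 6/49 = 0.12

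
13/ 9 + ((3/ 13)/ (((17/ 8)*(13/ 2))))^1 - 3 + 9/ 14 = -324347/361998 = -0.90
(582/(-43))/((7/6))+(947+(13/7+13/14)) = 938.18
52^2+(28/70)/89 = 2704.00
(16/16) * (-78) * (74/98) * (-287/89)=118326/623 = 189.93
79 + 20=99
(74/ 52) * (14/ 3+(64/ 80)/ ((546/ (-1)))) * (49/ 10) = 412328/12675 = 32.53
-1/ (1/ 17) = -17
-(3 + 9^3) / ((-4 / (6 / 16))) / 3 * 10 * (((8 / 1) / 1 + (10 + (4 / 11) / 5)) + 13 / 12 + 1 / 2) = 791353/176 = 4496.32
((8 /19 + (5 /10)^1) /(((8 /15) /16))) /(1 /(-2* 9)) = -9450/19 = -497.37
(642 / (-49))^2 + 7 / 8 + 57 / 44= 36729023/211288 = 173.83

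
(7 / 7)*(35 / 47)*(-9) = -315/47 = -6.70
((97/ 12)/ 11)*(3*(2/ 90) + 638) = 928387/1980 = 468.88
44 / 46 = 22/23 = 0.96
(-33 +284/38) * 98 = -47530/19 = -2501.58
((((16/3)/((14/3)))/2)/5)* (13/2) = 26/35 = 0.74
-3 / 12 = -1/4 = -0.25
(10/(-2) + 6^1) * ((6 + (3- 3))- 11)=-5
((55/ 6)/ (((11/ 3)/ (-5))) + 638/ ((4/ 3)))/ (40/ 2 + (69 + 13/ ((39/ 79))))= 699/173 = 4.04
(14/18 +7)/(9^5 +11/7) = 245/1860093 = 0.00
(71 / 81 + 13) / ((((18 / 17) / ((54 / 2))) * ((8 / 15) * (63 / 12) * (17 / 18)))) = 2810/21 = 133.81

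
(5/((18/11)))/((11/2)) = 5/9 = 0.56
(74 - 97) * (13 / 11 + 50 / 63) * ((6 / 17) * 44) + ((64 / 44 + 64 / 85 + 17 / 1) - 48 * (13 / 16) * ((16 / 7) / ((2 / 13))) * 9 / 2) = -543479/165 = -3293.81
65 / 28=2.32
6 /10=3/5 = 0.60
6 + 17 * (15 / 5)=57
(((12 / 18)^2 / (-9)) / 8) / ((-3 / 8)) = 4/243 = 0.02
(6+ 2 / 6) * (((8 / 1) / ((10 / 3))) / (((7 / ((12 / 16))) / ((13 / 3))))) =247/35 = 7.06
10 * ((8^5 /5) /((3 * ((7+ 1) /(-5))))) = -40960/3 = -13653.33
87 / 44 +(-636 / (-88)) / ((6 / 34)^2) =30895/132 = 234.05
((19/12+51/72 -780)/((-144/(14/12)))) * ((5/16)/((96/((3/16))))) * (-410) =-133921375/84934656 = -1.58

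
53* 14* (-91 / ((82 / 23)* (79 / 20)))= -15530060/3239 = -4794.71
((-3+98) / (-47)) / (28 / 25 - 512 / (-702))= -833625/762716 = -1.09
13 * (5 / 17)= 65/17 = 3.82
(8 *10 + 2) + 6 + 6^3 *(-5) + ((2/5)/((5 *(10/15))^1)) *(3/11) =-272791/275 = -991.97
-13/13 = -1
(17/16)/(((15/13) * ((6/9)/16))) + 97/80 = 373/16 = 23.31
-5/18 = -0.28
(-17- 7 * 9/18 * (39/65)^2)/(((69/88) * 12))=-10043/5175 = -1.94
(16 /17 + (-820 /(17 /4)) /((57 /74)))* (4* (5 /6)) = -142240/171 = -831.81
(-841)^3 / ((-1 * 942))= 594823321/942 = 631447.26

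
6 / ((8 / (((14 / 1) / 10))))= 21/20 = 1.05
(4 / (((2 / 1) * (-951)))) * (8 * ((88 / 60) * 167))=-4.12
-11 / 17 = -0.65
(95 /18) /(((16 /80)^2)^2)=59375/18 = 3298.61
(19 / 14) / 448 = 19/6272 = 0.00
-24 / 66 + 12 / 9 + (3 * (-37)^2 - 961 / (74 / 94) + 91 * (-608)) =-64030168/1221 = -52440.76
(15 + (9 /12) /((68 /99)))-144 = -34791/272 = -127.91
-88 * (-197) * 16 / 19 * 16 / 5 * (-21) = -93198336/95 = -981035.12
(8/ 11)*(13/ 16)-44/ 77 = 3/154 = 0.02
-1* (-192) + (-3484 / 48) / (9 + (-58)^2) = 191.98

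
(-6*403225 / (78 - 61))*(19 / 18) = -7661275/51 = -150221.08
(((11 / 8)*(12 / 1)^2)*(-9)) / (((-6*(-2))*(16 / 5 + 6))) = -1485/92 = -16.14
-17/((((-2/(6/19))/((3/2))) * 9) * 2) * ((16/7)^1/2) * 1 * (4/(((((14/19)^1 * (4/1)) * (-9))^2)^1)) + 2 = 444851/222264 = 2.00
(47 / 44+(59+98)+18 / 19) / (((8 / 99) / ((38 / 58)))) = 1196433/928 = 1289.26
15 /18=5/6 = 0.83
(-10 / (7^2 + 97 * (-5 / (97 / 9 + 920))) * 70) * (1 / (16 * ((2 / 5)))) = -7329875/3248864 = -2.26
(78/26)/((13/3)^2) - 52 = -8761/169 = -51.84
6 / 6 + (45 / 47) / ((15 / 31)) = 140/47 = 2.98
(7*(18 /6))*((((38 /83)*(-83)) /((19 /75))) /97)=-3150/97 = -32.47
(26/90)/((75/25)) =13/135 = 0.10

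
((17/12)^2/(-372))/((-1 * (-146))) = -289/7820928 = 0.00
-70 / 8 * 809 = -28315/4 = -7078.75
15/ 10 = 1.50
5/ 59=0.08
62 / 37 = 1.68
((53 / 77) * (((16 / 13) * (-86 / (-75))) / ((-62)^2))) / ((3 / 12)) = 72928/72147075 = 0.00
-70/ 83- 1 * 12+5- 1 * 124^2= -1276859/83 = -15383.84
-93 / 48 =-31/16 = -1.94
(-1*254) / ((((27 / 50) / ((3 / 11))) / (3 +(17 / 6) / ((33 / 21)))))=-2012950/3267 = -616.15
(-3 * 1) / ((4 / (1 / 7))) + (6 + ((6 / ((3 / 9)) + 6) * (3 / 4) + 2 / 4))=683/28 = 24.39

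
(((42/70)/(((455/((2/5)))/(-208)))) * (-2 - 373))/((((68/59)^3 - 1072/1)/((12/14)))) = -2464548/74810701 = -0.03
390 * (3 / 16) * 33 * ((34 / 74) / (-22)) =-29835/592 = -50.40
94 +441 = 535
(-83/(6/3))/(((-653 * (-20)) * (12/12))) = -83/26120 = 0.00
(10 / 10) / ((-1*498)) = -1/498 = 0.00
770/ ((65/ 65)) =770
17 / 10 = 1.70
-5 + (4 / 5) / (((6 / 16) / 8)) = 181/15 = 12.07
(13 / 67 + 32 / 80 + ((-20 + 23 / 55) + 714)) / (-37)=-512224/27269 = -18.78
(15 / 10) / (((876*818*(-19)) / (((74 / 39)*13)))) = -37/13614792 = 0.00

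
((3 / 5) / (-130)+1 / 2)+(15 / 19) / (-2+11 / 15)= -15004/117325 = -0.13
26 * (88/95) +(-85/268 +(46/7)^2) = 83523701/1247540 = 66.95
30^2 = 900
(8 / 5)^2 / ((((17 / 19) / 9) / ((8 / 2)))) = 43776/425 = 103.00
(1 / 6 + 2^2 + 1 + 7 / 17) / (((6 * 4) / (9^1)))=569/272 = 2.09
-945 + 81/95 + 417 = -50079/95 = -527.15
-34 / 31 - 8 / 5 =-418/155 = -2.70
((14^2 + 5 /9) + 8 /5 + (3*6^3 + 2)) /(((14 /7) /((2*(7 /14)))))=38167/90 = 424.08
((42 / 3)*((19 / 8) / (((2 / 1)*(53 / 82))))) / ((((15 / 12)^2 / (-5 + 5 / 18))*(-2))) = 92701/2385 = 38.87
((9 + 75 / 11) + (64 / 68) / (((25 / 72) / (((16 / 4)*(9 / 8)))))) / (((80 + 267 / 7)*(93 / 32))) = 9779392/119852975 = 0.08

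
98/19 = 5.16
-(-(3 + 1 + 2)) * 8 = 48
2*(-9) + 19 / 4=-53/4 = -13.25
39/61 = 0.64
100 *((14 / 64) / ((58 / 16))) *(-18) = -3150/29 = -108.62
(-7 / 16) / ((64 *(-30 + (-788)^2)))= -1/90830848 = 0.00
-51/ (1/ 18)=-918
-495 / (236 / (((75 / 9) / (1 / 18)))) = -37125/118 = -314.62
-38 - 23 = -61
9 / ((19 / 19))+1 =10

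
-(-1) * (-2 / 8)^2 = 1/16 = 0.06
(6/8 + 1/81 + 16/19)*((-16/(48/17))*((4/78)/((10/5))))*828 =-3861907/20007 = -193.03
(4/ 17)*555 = 2220/17 = 130.59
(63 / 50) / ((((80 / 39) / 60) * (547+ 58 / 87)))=22113/328600 = 0.07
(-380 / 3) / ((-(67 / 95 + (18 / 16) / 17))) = 4909600/29901 = 164.20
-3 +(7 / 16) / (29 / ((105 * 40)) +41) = -1029699/344458 = -2.99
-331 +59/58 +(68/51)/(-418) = -12000269/36366 = -329.99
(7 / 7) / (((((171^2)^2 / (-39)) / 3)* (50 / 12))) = -26/791700075 = 0.00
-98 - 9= -107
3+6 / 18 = 10/3 = 3.33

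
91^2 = 8281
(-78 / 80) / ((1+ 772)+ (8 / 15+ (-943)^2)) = -117/106802704 = 0.00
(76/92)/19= 1/23 = 0.04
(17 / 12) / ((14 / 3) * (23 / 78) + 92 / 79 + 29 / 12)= 52377/183281 = 0.29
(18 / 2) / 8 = 9/8 = 1.12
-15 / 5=-3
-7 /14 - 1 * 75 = -151/2 = -75.50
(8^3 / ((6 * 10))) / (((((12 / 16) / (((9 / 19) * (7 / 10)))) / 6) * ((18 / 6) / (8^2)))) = 229376/475 = 482.90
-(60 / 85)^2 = -144/289 = -0.50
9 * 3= 27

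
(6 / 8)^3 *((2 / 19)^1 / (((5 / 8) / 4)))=0.28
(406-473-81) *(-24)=3552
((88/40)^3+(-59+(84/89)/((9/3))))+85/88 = -46082983/979000 = -47.07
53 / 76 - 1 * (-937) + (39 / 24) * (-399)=43977/152 = 289.32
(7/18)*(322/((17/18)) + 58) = 23737/153 = 155.14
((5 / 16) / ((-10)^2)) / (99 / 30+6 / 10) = 1/1248 = 0.00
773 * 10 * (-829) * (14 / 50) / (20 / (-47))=210828793/50 = 4216575.86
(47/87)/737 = 47/64119 = 0.00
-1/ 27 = -0.04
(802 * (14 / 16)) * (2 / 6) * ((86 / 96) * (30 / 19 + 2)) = 2051917/2736 = 749.97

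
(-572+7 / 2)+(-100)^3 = -2001137/2 = -1000568.50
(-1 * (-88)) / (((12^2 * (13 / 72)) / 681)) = 29964/13 = 2304.92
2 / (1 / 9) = 18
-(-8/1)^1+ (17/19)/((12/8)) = 8.60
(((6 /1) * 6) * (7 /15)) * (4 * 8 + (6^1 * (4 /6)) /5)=13776/25 = 551.04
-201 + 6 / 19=-200.68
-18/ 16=-1.12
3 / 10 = 0.30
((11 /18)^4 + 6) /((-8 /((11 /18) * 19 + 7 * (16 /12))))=-242975369/15116544 = -16.07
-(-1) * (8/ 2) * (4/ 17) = 0.94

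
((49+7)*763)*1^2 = 42728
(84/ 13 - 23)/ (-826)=215/10738 = 0.02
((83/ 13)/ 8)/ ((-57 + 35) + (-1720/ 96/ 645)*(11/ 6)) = -2241/61919 = -0.04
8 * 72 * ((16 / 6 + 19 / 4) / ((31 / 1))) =4272/31 = 137.81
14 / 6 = 7/3 = 2.33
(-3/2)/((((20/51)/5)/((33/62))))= -5049/496 = -10.18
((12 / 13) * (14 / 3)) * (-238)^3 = -754951232/13 = -58073171.69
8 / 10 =0.80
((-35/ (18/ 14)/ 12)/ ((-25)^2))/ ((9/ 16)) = -0.01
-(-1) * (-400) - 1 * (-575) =175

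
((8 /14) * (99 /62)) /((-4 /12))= -594/217 = -2.74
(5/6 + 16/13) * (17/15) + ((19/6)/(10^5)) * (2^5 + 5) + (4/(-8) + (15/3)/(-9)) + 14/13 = 55267417/23400000 = 2.36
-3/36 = -1/12 = -0.08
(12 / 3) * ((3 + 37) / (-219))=-160/219 = -0.73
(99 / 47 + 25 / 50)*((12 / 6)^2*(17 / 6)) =4165/141 = 29.54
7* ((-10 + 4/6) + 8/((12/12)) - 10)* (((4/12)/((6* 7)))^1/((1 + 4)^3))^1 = -17/3375 = -0.01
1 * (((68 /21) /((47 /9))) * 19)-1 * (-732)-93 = 214107/329 = 650.78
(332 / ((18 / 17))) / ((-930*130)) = -1411/544050 = 0.00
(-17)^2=289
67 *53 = 3551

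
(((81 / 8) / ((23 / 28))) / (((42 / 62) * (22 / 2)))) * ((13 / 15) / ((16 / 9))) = 32643/40480 = 0.81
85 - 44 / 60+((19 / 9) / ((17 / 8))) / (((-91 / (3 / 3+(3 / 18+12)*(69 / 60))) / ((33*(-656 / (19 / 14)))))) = 5360240/1989 = 2694.94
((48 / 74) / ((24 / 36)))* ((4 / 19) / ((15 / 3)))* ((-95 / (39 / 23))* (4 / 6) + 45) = 2864/9139 = 0.31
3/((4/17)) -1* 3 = 39/4 = 9.75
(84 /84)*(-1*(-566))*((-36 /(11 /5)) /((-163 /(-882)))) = -89858160/1793 = -50116.10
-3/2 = -1.50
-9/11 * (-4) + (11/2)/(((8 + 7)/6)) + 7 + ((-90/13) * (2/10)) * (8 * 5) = -30682/715 = -42.91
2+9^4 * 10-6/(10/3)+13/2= 656167/10 = 65616.70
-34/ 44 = -17/22 = -0.77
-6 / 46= -3/23 = -0.13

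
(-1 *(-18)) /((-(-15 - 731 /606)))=10908/9821 = 1.11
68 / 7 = 9.71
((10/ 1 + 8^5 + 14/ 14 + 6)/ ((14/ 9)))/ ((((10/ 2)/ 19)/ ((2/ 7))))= 1121247/49 = 22882.59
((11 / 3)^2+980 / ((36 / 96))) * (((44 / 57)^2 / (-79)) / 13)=-45768976/30030507 = -1.52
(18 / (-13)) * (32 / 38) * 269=-313.65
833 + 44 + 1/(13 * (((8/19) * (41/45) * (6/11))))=7482191/8528 = 877.37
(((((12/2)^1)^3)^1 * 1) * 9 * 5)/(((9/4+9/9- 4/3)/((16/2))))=933120/23 = 40570.43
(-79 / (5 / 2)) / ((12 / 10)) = -79/3 = -26.33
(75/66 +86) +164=5525/22 = 251.14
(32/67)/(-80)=-2/335 = -0.01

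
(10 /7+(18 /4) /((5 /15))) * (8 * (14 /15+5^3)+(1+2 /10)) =316217/21 = 15057.95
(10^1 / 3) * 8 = 80/3 = 26.67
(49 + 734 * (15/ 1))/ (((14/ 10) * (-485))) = -16.29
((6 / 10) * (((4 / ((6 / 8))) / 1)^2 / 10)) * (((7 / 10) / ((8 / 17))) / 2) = 476/375 = 1.27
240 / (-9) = -80/3 = -26.67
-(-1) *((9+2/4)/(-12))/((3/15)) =-95/24 = -3.96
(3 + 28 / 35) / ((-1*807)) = -19/4035 = 0.00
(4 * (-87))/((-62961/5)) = 580/20987 = 0.03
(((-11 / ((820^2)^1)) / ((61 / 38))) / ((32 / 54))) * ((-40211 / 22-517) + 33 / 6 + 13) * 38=249415983/164065600 = 1.52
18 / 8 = 9/4 = 2.25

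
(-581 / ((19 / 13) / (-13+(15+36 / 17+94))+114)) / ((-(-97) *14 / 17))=-15298062/239813003 = -0.06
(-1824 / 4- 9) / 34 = -13.68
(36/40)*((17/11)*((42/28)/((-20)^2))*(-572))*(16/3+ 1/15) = -16.11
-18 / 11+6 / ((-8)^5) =-294945/180224 = -1.64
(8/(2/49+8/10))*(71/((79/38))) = 2644040/8137 = 324.94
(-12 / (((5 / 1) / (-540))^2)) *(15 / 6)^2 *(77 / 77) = -874800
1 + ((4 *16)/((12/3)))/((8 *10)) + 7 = 41/5 = 8.20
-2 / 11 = -0.18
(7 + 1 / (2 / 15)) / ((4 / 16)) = 58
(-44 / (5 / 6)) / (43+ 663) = -0.07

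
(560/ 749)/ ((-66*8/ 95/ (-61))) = 28975/3531 = 8.21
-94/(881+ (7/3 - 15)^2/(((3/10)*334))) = -0.11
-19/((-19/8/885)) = 7080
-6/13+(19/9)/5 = -23/585 = -0.04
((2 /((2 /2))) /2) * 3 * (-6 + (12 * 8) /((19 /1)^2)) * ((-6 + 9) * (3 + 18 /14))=-558900/2527 = -221.17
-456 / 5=-91.20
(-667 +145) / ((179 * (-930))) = 87/27745 = 0.00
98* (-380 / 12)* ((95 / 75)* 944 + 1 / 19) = -33398302/9 = -3710922.44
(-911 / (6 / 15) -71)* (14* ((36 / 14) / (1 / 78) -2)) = -6528830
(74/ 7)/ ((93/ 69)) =1702/217 = 7.84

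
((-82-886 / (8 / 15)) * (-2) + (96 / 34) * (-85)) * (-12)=-38958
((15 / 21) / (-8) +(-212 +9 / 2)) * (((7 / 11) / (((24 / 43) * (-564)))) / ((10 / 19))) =633175/794112 = 0.80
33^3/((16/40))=179685/2 = 89842.50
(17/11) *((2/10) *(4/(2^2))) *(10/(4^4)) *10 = 85/704 = 0.12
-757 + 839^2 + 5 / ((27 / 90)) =2109542/3 = 703180.67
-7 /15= -0.47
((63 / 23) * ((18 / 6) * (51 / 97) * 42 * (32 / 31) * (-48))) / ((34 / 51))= -932746752/69161 = -13486.60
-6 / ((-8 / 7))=21/4 = 5.25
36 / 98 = 18/49 = 0.37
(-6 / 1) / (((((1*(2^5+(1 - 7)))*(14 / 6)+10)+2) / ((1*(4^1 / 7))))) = -36/763 = -0.05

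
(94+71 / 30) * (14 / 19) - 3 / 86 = 1739527/24510 = 70.97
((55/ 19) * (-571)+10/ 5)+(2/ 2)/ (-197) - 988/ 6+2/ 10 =-101923751/56145 = -1815.37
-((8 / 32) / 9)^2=-1/1296 = 0.00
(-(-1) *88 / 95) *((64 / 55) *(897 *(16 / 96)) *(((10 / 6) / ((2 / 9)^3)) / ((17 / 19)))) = 2325024/85 = 27353.22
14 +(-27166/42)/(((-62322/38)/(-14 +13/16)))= 8.80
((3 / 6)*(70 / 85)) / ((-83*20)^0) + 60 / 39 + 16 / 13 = 703/221 = 3.18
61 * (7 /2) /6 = 427/12 = 35.58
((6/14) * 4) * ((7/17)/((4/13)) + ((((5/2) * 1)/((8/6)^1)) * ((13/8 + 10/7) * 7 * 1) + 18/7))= 1005033/13328 = 75.41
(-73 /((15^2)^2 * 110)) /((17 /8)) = -292/47334375 = 0.00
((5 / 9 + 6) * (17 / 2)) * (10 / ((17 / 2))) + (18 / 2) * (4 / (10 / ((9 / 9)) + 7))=67.67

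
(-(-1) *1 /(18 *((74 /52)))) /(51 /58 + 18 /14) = 5278/292707 = 0.02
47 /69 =0.68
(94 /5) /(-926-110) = -47/2590 = -0.02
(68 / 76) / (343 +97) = 17/8360 = 0.00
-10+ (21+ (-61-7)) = -57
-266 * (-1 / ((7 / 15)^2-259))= -4275/4159 = -1.03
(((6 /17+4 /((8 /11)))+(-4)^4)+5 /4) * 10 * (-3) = -268365/34 = -7893.09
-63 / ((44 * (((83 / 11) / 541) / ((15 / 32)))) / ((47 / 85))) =-4805703/180608 = -26.61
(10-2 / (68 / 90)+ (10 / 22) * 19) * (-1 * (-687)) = 2054130/187 = 10984.65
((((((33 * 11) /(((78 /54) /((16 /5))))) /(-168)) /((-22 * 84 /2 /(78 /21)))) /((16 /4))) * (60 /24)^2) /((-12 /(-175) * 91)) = 1375/285376 = 0.00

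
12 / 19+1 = 31/19 = 1.63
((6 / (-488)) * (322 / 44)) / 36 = -161/64416 = 0.00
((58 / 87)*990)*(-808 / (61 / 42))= -22397760/61 = -367176.39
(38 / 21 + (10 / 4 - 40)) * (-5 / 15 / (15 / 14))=1499/135 = 11.10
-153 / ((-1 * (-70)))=-153/70 = -2.19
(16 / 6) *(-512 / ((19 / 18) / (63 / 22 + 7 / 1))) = -2666496/209 = -12758.35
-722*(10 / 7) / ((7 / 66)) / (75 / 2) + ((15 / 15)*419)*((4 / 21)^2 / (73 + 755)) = -259.31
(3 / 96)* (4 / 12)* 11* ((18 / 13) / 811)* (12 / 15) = 33/210860 = 0.00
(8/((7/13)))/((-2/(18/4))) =-234/7 = -33.43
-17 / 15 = -1.13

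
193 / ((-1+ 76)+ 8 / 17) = 3281/1283 = 2.56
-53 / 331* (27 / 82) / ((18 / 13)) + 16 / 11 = 845807/597124 = 1.42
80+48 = 128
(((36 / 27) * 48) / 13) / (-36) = -16/117 = -0.14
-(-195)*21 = 4095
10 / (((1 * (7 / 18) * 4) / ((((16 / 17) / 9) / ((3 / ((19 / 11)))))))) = 1520/3927 = 0.39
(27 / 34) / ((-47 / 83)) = -2241/1598 = -1.40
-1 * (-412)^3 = 69934528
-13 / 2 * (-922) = 5993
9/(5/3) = 27/5 = 5.40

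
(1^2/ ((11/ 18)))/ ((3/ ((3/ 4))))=9/22 = 0.41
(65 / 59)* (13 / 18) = 845/1062 = 0.80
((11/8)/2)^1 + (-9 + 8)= -5/16 = -0.31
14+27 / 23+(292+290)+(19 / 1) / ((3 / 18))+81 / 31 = 508930/713 = 713.79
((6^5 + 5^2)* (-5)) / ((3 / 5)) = -65008.33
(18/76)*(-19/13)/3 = -3/26 = -0.12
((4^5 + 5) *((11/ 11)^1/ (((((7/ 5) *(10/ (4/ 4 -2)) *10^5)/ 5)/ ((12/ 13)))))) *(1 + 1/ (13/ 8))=-9261/1690000 = -0.01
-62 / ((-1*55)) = 62/55 = 1.13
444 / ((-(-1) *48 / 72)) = 666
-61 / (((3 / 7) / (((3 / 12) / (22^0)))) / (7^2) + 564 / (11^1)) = -230153/193584 = -1.19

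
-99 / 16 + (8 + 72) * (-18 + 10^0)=-21859/16 = -1366.19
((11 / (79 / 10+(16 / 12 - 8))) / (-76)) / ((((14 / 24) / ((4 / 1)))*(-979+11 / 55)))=9900/12041687 = 0.00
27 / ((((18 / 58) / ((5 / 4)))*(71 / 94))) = 20445/142 = 143.98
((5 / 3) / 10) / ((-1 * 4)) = -1/24 = -0.04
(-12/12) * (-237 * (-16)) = -3792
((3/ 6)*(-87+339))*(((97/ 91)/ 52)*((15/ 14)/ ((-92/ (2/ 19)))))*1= -13095/4135768 = 0.00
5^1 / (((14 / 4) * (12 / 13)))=65/42 = 1.55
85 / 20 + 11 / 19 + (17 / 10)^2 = 7333/950 = 7.72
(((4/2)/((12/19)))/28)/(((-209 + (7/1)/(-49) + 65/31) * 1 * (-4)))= 589/4313184 = 0.00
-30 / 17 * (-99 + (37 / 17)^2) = 817260/4913 = 166.35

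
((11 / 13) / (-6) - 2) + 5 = 223/78 = 2.86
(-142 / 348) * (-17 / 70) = 1207/12180 = 0.10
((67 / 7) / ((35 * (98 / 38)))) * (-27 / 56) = -34371/672280 = -0.05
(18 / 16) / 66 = 3/176 = 0.02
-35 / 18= -1.94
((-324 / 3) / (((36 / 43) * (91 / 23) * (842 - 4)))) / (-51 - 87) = 43/152516 = 0.00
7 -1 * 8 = -1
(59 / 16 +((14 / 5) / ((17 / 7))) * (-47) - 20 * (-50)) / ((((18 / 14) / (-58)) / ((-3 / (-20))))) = -262137757/40800 = -6424.95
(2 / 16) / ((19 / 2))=1/76 = 0.01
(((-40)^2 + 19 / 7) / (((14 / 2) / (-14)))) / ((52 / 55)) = -3390.36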